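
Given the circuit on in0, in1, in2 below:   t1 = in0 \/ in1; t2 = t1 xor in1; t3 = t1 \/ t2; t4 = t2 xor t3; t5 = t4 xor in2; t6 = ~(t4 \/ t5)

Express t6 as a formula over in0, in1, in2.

~((((in0 \/ in1) xor in1) xor ((in0 \/ in1) \/ ((in0 \/ in1) xor in1))) \/ ((((in0 \/ in1) xor in1) xor ((in0 \/ in1) \/ ((in0 \/ in1) xor in1))) xor in2))

t1 = in0 \/ in1
t2 = t1 xor in1 = (in0 \/ in1) xor in1
t3 = t1 \/ t2 = (in0 \/ in1) \/ ((in0 \/ in1) xor in1)
t4 = t2 xor t3 = ((in0 \/ in1) xor in1) xor ((in0 \/ in1) \/ ((in0 \/ in1) xor in1))
t5 = t4 xor in2 = (((in0 \/ in1) xor in1) xor ((in0 \/ in1) \/ ((in0 \/ in1) xor in1))) xor in2
t6 = ~(t4 \/ t5) = ~((((in0 \/ in1) xor in1) xor ((in0 \/ in1) \/ ((in0 \/ in1) xor in1))) \/ ((((in0 \/ in1) xor in1) xor ((in0 \/ in1) \/ ((in0 \/ in1) xor in1))) xor in2))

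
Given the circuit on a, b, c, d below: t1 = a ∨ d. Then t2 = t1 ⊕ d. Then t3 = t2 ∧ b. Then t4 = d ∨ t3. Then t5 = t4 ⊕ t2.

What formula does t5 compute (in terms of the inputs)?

(d ∨ (((a ∨ d) ⊕ d) ∧ b)) ⊕ ((a ∨ d) ⊕ d)

t1 = a ∨ d
t2 = t1 ⊕ d = (a ∨ d) ⊕ d
t3 = t2 ∧ b = ((a ∨ d) ⊕ d) ∧ b
t4 = d ∨ t3 = d ∨ (((a ∨ d) ⊕ d) ∧ b)
t5 = t4 ⊕ t2 = (d ∨ (((a ∨ d) ⊕ d) ∧ b)) ⊕ ((a ∨ d) ⊕ d)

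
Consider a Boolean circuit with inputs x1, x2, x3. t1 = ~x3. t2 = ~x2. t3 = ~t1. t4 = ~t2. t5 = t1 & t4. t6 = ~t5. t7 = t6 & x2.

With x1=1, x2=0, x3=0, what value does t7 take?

0

t1 = ~0 = 1
t2 = ~0 = 1
t4 = ~1 = 0
t5 = 1 & 0 = 0
t6 = ~0 = 1
t7 = 1 & 0 = 0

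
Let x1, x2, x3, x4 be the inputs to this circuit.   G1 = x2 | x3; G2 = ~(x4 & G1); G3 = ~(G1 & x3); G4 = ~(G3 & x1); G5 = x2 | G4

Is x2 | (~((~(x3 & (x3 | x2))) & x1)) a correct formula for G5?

Yes

G1 = x2 | x3
G3 = ~(G1 & x3) = ~((x2 | x3) & x3)
G4 = ~(G3 & x1) = ~((~((x2 | x3) & x3)) & x1)
G5 = x2 | G4 = x2 | (~((~((x2 | x3) & x3)) & x1))
At x1=1, x2=0, x3=0, x4=0: circuit gives 0, formula gives 0.
At x1=0, x2=0, x3=0, x4=0: circuit gives 1, formula gives 1.
Agrees on all 16 inputs.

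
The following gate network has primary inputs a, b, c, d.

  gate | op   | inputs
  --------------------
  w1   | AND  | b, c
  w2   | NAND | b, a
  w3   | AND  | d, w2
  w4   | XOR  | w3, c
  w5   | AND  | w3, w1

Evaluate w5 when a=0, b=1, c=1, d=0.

w1 = 1 AND 1 = 1
w2 = 1 NAND 0 = 1
w3 = 0 AND 1 = 0
w5 = 0 AND 1 = 0

0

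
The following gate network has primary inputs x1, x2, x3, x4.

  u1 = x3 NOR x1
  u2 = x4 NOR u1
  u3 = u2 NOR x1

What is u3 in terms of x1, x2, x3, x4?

(x4 NOR (x3 NOR x1)) NOR x1

u1 = x3 NOR x1
u2 = x4 NOR u1 = x4 NOR (x3 NOR x1)
u3 = u2 NOR x1 = (x4 NOR (x3 NOR x1)) NOR x1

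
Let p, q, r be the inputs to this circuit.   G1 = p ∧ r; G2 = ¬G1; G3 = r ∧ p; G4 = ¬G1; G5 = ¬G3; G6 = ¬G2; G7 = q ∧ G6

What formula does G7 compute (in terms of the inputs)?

G1 = p ∧ r
G2 = ¬G1 = ¬(p ∧ r)
G6 = ¬G2 = ¬¬(p ∧ r)
G7 = q ∧ G6 = q ∧ ¬¬(p ∧ r)

q ∧ ¬¬(p ∧ r)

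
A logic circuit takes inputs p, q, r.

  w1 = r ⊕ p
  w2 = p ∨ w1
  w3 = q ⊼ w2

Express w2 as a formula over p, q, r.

p ∨ (r ⊕ p)

w1 = r ⊕ p
w2 = p ∨ w1 = p ∨ (r ⊕ p)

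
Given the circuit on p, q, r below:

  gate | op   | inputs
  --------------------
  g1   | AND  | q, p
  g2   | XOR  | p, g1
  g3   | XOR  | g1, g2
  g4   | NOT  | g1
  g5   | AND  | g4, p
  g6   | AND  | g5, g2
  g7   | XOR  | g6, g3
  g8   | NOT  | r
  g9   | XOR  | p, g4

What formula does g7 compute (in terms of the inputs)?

g1 = q AND p
g2 = p XOR g1 = p XOR (q AND p)
g3 = g1 XOR g2 = (q AND p) XOR (p XOR (q AND p))
g4 = NOT g1 = NOT (q AND p)
g5 = g4 AND p = NOT (q AND p) AND p
g6 = g5 AND g2 = (NOT (q AND p) AND p) AND (p XOR (q AND p))
g7 = g6 XOR g3 = ((NOT (q AND p) AND p) AND (p XOR (q AND p))) XOR ((q AND p) XOR (p XOR (q AND p)))

((NOT (q AND p) AND p) AND (p XOR (q AND p))) XOR ((q AND p) XOR (p XOR (q AND p)))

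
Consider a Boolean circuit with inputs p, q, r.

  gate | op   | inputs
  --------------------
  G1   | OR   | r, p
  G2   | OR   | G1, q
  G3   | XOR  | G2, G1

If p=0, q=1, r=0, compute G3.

1

G1 = 0 OR 0 = 0
G2 = 0 OR 1 = 1
G3 = 1 XOR 0 = 1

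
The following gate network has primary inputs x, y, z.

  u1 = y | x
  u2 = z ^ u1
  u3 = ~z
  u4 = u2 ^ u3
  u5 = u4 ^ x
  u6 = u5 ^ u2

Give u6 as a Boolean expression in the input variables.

(((z ^ (y | x)) ^ ~z) ^ x) ^ (z ^ (y | x))

u1 = y | x
u2 = z ^ u1 = z ^ (y | x)
u3 = ~z
u4 = u2 ^ u3 = (z ^ (y | x)) ^ ~z
u5 = u4 ^ x = ((z ^ (y | x)) ^ ~z) ^ x
u6 = u5 ^ u2 = (((z ^ (y | x)) ^ ~z) ^ x) ^ (z ^ (y | x))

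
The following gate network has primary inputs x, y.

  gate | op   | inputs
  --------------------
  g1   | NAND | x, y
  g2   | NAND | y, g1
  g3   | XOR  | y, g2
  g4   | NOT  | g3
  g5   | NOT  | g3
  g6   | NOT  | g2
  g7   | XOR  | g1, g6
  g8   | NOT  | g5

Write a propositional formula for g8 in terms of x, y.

NOT NOT (y XOR (y NAND (x NAND y)))

g1 = x NAND y
g2 = y NAND g1 = y NAND (x NAND y)
g3 = y XOR g2 = y XOR (y NAND (x NAND y))
g5 = NOT g3 = NOT (y XOR (y NAND (x NAND y)))
g8 = NOT g5 = NOT NOT (y XOR (y NAND (x NAND y)))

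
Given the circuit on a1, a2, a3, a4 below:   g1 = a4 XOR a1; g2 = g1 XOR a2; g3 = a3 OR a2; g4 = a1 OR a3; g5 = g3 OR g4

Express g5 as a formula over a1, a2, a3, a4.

(a3 OR a2) OR (a1 OR a3)

g3 = a3 OR a2
g4 = a1 OR a3
g5 = g3 OR g4 = (a3 OR a2) OR (a1 OR a3)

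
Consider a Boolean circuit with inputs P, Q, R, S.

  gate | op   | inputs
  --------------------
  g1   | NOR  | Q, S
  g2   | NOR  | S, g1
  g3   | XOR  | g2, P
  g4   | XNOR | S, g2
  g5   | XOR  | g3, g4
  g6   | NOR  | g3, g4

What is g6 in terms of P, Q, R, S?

((S NOR (Q NOR S)) XOR P) NOR (S XNOR (S NOR (Q NOR S)))

g1 = Q NOR S
g2 = S NOR g1 = S NOR (Q NOR S)
g3 = g2 XOR P = (S NOR (Q NOR S)) XOR P
g4 = S XNOR g2 = S XNOR (S NOR (Q NOR S))
g6 = g3 NOR g4 = ((S NOR (Q NOR S)) XOR P) NOR (S XNOR (S NOR (Q NOR S)))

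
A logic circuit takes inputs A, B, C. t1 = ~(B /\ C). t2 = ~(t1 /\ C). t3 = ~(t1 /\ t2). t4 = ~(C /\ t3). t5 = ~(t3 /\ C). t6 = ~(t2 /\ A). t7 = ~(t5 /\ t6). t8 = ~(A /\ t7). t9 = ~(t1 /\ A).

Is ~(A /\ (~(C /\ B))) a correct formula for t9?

Yes

t1 = ~(B /\ C)
t9 = ~(t1 /\ A) = ~((~(B /\ C)) /\ A)
At A=1, B=0, C=0: circuit gives 0, formula gives 0.
At A=0, B=0, C=0: circuit gives 1, formula gives 1.
Agrees on all 8 inputs.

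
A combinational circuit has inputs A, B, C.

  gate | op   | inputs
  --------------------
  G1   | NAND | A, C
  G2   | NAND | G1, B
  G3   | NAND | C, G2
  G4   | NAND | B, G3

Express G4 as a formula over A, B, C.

G1 = A NAND C
G2 = G1 NAND B = (A NAND C) NAND B
G3 = C NAND G2 = C NAND ((A NAND C) NAND B)
G4 = B NAND G3 = B NAND (C NAND ((A NAND C) NAND B))

B NAND (C NAND ((A NAND C) NAND B))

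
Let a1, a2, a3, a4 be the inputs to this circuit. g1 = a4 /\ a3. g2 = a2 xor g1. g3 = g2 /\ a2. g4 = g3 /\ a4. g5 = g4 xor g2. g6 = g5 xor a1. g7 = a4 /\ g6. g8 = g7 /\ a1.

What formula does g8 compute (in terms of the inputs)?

g1 = a4 /\ a3
g2 = a2 xor g1 = a2 xor (a4 /\ a3)
g3 = g2 /\ a2 = (a2 xor (a4 /\ a3)) /\ a2
g4 = g3 /\ a4 = ((a2 xor (a4 /\ a3)) /\ a2) /\ a4
g5 = g4 xor g2 = (((a2 xor (a4 /\ a3)) /\ a2) /\ a4) xor (a2 xor (a4 /\ a3))
g6 = g5 xor a1 = ((((a2 xor (a4 /\ a3)) /\ a2) /\ a4) xor (a2 xor (a4 /\ a3))) xor a1
g7 = a4 /\ g6 = a4 /\ (((((a2 xor (a4 /\ a3)) /\ a2) /\ a4) xor (a2 xor (a4 /\ a3))) xor a1)
g8 = g7 /\ a1 = (a4 /\ (((((a2 xor (a4 /\ a3)) /\ a2) /\ a4) xor (a2 xor (a4 /\ a3))) xor a1)) /\ a1

(a4 /\ (((((a2 xor (a4 /\ a3)) /\ a2) /\ a4) xor (a2 xor (a4 /\ a3))) xor a1)) /\ a1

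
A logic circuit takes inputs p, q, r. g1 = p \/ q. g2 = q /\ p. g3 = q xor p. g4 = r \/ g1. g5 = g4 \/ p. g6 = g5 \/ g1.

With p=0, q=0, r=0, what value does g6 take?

0

g1 = 0 \/ 0 = 0
g4 = 0 \/ 0 = 0
g5 = 0 \/ 0 = 0
g6 = 0 \/ 0 = 0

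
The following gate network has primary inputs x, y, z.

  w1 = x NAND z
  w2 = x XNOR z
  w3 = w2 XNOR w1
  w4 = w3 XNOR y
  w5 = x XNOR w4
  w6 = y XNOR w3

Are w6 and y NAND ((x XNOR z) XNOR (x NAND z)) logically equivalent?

No

w1 = x NAND z
w2 = x XNOR z
w3 = w2 XNOR w1 = (x XNOR z) XNOR (x NAND z)
w6 = y XNOR w3 = y XNOR ((x XNOR z) XNOR (x NAND z))
At x=0, y=0, z=0: circuit gives 0, formula gives 1.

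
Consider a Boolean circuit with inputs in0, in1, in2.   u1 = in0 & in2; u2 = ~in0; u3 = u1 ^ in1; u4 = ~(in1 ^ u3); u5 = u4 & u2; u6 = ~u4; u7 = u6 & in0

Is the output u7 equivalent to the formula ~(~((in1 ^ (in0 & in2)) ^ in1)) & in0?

u1 = in0 & in2
u3 = u1 ^ in1 = (in0 & in2) ^ in1
u4 = ~(in1 ^ u3) = ~(in1 ^ ((in0 & in2) ^ in1))
u6 = ~u4 = ~(~(in1 ^ ((in0 & in2) ^ in1)))
u7 = u6 & in0 = ~(~(in1 ^ ((in0 & in2) ^ in1))) & in0
At in0=0, in1=0, in2=0: circuit gives 0, formula gives 0.
At in0=1, in1=0, in2=1: circuit gives 1, formula gives 1.
Agrees on all 8 inputs.

Yes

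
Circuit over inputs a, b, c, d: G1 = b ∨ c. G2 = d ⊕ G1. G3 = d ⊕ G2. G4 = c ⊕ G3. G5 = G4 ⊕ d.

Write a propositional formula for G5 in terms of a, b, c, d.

(c ⊕ (d ⊕ (d ⊕ (b ∨ c)))) ⊕ d

G1 = b ∨ c
G2 = d ⊕ G1 = d ⊕ (b ∨ c)
G3 = d ⊕ G2 = d ⊕ (d ⊕ (b ∨ c))
G4 = c ⊕ G3 = c ⊕ (d ⊕ (d ⊕ (b ∨ c)))
G5 = G4 ⊕ d = (c ⊕ (d ⊕ (d ⊕ (b ∨ c)))) ⊕ d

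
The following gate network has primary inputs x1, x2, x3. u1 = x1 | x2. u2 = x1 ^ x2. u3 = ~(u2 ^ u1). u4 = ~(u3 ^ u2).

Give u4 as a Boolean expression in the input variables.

u1 = x1 | x2
u2 = x1 ^ x2
u3 = ~(u2 ^ u1) = ~((x1 ^ x2) ^ (x1 | x2))
u4 = ~(u3 ^ u2) = ~((~((x1 ^ x2) ^ (x1 | x2))) ^ (x1 ^ x2))

~((~((x1 ^ x2) ^ (x1 | x2))) ^ (x1 ^ x2))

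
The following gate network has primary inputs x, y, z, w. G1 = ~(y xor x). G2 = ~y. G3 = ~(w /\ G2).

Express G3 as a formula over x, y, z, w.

~(w /\ ~y)

G2 = ~y
G3 = ~(w /\ G2) = ~(w /\ ~y)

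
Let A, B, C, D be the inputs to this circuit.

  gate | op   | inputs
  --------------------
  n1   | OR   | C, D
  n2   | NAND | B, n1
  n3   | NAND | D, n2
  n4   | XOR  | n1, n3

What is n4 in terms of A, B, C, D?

n1 = C OR D
n2 = B NAND n1 = B NAND (C OR D)
n3 = D NAND n2 = D NAND (B NAND (C OR D))
n4 = n1 XOR n3 = (C OR D) XOR (D NAND (B NAND (C OR D)))

(C OR D) XOR (D NAND (B NAND (C OR D)))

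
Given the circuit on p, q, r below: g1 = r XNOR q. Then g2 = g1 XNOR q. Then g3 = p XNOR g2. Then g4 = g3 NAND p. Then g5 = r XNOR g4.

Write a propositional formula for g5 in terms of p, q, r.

g1 = r XNOR q
g2 = g1 XNOR q = (r XNOR q) XNOR q
g3 = p XNOR g2 = p XNOR ((r XNOR q) XNOR q)
g4 = g3 NAND p = (p XNOR ((r XNOR q) XNOR q)) NAND p
g5 = r XNOR g4 = r XNOR ((p XNOR ((r XNOR q) XNOR q)) NAND p)

r XNOR ((p XNOR ((r XNOR q) XNOR q)) NAND p)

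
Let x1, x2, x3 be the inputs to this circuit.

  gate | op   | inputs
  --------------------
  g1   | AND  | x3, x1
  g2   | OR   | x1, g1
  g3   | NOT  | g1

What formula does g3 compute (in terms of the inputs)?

NOT (x3 AND x1)

g1 = x3 AND x1
g3 = NOT g1 = NOT (x3 AND x1)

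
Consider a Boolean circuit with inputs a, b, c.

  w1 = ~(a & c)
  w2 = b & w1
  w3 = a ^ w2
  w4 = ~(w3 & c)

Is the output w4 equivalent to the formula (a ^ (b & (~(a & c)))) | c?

w1 = ~(a & c)
w2 = b & w1 = b & (~(a & c))
w3 = a ^ w2 = a ^ (b & (~(a & c)))
w4 = ~(w3 & c) = ~((a ^ (b & (~(a & c)))) & c)
At a=0, b=0, c=0: circuit gives 1, formula gives 0.

No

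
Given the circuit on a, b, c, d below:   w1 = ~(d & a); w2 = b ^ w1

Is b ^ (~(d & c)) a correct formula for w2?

w1 = ~(d & a)
w2 = b ^ w1 = b ^ (~(d & a))
At a=0, b=0, c=1, d=1: circuit gives 1, formula gives 0.

No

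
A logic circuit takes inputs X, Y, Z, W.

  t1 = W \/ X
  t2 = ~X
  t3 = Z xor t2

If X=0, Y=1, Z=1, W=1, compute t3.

t2 = ~0 = 1
t3 = 1 xor 1 = 0

0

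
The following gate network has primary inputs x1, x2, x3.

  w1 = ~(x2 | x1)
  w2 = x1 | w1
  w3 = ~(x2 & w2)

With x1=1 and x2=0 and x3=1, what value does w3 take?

1

w1 = ~(0 | 1) = 0
w2 = 1 | 0 = 1
w3 = ~(0 & 1) = 1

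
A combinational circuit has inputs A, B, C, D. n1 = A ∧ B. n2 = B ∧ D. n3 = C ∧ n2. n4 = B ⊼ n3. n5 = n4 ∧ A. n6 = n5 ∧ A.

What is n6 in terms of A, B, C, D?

n2 = B ∧ D
n3 = C ∧ n2 = C ∧ (B ∧ D)
n4 = B ⊼ n3 = B ⊼ (C ∧ (B ∧ D))
n5 = n4 ∧ A = (B ⊼ (C ∧ (B ∧ D))) ∧ A
n6 = n5 ∧ A = ((B ⊼ (C ∧ (B ∧ D))) ∧ A) ∧ A

((B ⊼ (C ∧ (B ∧ D))) ∧ A) ∧ A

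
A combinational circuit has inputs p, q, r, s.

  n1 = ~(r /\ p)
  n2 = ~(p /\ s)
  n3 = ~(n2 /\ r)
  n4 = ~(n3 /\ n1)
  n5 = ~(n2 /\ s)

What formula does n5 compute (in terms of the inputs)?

n2 = ~(p /\ s)
n5 = ~(n2 /\ s) = ~((~(p /\ s)) /\ s)

~((~(p /\ s)) /\ s)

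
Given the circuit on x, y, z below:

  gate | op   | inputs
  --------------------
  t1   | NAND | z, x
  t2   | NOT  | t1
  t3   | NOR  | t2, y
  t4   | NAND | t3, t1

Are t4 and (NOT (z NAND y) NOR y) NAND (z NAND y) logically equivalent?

t1 = z NAND x
t2 = NOT t1 = NOT (z NAND x)
t3 = t2 NOR y = NOT (z NAND x) NOR y
t4 = t3 NAND t1 = (NOT (z NAND x) NOR y) NAND (z NAND x)
At x=1, y=0, z=1: circuit gives 1, formula gives 0.

No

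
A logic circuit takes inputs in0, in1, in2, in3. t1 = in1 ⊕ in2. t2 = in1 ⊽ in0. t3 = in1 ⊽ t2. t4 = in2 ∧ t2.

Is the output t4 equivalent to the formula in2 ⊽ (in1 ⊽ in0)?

t2 = in1 ⊽ in0
t4 = in2 ∧ t2 = in2 ∧ (in1 ⊽ in0)
At in0=0, in1=0, in2=1, in3=0: circuit gives 1, formula gives 0.

No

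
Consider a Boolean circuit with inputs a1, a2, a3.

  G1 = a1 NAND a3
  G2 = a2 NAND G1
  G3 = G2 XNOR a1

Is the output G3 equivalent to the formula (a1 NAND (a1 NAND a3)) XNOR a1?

G1 = a1 NAND a3
G2 = a2 NAND G1 = a2 NAND (a1 NAND a3)
G3 = G2 XNOR a1 = (a2 NAND (a1 NAND a3)) XNOR a1
At a1=0, a2=1, a3=0: circuit gives 1, formula gives 0.

No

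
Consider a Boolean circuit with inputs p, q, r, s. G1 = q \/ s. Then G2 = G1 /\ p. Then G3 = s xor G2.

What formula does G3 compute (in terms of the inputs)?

s xor ((q \/ s) /\ p)

G1 = q \/ s
G2 = G1 /\ p = (q \/ s) /\ p
G3 = s xor G2 = s xor ((q \/ s) /\ p)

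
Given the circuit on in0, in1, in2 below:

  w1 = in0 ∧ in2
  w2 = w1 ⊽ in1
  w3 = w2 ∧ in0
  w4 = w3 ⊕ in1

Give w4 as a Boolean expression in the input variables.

w1 = in0 ∧ in2
w2 = w1 ⊽ in1 = (in0 ∧ in2) ⊽ in1
w3 = w2 ∧ in0 = ((in0 ∧ in2) ⊽ in1) ∧ in0
w4 = w3 ⊕ in1 = (((in0 ∧ in2) ⊽ in1) ∧ in0) ⊕ in1

(((in0 ∧ in2) ⊽ in1) ∧ in0) ⊕ in1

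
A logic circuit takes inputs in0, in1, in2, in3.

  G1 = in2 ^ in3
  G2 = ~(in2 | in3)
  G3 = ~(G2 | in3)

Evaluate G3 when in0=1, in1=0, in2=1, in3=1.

G2 = ~(1 | 1) = 0
G3 = ~(0 | 1) = 0

0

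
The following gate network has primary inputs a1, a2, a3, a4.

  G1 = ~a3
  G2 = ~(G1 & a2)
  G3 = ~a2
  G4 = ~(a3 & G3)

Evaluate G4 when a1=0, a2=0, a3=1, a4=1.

0

G3 = ~0 = 1
G4 = ~(1 & 1) = 0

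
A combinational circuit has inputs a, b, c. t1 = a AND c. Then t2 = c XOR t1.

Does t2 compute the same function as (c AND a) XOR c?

t1 = a AND c
t2 = c XOR t1 = c XOR (a AND c)
At a=0, b=0, c=0: circuit gives 0, formula gives 0.
At a=0, b=0, c=1: circuit gives 1, formula gives 1.
Agrees on all 8 inputs.

Yes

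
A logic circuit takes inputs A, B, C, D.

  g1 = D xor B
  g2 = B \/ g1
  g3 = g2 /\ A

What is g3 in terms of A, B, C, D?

(B \/ (D xor B)) /\ A

g1 = D xor B
g2 = B \/ g1 = B \/ (D xor B)
g3 = g2 /\ A = (B \/ (D xor B)) /\ A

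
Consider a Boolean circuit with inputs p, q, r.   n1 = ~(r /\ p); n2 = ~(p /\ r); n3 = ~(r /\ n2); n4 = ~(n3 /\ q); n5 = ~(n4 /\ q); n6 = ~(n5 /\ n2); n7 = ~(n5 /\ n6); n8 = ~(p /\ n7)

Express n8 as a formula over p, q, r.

~(p /\ (~((~((~((~(r /\ (~(p /\ r)))) /\ q)) /\ q)) /\ (~((~((~((~(r /\ (~(p /\ r)))) /\ q)) /\ q)) /\ (~(p /\ r)))))))

n2 = ~(p /\ r)
n3 = ~(r /\ n2) = ~(r /\ (~(p /\ r)))
n4 = ~(n3 /\ q) = ~((~(r /\ (~(p /\ r)))) /\ q)
n5 = ~(n4 /\ q) = ~((~((~(r /\ (~(p /\ r)))) /\ q)) /\ q)
n6 = ~(n5 /\ n2) = ~((~((~((~(r /\ (~(p /\ r)))) /\ q)) /\ q)) /\ (~(p /\ r)))
n7 = ~(n5 /\ n6) = ~((~((~((~(r /\ (~(p /\ r)))) /\ q)) /\ q)) /\ (~((~((~((~(r /\ (~(p /\ r)))) /\ q)) /\ q)) /\ (~(p /\ r)))))
n8 = ~(p /\ n7) = ~(p /\ (~((~((~((~(r /\ (~(p /\ r)))) /\ q)) /\ q)) /\ (~((~((~((~(r /\ (~(p /\ r)))) /\ q)) /\ q)) /\ (~(p /\ r)))))))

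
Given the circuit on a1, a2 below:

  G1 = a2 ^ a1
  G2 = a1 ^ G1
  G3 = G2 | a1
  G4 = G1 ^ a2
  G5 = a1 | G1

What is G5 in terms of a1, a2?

G1 = a2 ^ a1
G5 = a1 | G1 = a1 | (a2 ^ a1)

a1 | (a2 ^ a1)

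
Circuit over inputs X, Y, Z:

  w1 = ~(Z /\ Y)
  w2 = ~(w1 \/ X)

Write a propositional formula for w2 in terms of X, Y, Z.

w1 = ~(Z /\ Y)
w2 = ~(w1 \/ X) = ~((~(Z /\ Y)) \/ X)

~((~(Z /\ Y)) \/ X)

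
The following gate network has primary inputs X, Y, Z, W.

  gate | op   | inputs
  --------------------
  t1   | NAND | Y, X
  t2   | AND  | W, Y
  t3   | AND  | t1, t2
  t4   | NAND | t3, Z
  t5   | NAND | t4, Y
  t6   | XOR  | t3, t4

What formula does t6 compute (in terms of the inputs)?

t1 = Y NAND X
t2 = W AND Y
t3 = t1 AND t2 = (Y NAND X) AND (W AND Y)
t4 = t3 NAND Z = ((Y NAND X) AND (W AND Y)) NAND Z
t6 = t3 XOR t4 = ((Y NAND X) AND (W AND Y)) XOR (((Y NAND X) AND (W AND Y)) NAND Z)

((Y NAND X) AND (W AND Y)) XOR (((Y NAND X) AND (W AND Y)) NAND Z)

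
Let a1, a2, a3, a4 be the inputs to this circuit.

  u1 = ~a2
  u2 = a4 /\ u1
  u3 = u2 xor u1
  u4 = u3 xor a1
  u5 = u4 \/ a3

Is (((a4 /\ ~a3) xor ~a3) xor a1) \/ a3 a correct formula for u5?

No

u1 = ~a2
u2 = a4 /\ u1 = a4 /\ ~a2
u3 = u2 xor u1 = (a4 /\ ~a2) xor ~a2
u4 = u3 xor a1 = ((a4 /\ ~a2) xor ~a2) xor a1
u5 = u4 \/ a3 = (((a4 /\ ~a2) xor ~a2) xor a1) \/ a3
At a1=0, a2=1, a3=0, a4=0: circuit gives 0, formula gives 1.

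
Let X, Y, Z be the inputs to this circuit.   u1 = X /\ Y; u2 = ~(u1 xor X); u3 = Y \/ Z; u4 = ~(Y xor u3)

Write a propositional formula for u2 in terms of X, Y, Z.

u1 = X /\ Y
u2 = ~(u1 xor X) = ~((X /\ Y) xor X)

~((X /\ Y) xor X)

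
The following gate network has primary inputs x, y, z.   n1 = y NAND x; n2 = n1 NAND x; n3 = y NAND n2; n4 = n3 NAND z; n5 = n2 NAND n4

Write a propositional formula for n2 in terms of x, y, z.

(y NAND x) NAND x

n1 = y NAND x
n2 = n1 NAND x = (y NAND x) NAND x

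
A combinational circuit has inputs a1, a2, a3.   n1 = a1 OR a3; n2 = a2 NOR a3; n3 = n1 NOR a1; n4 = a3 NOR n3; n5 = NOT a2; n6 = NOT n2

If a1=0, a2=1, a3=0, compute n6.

1

n2 = 1 NOR 0 = 0
n6 = NOT 0 = 1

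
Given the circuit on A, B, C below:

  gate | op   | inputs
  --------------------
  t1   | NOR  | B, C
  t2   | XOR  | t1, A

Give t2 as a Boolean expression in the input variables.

(B NOR C) XOR A

t1 = B NOR C
t2 = t1 XOR A = (B NOR C) XOR A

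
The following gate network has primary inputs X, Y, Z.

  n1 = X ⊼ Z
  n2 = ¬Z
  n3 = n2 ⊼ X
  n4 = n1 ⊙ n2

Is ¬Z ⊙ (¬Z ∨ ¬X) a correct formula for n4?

Yes

n1 = X ⊼ Z
n2 = ¬Z
n4 = n1 ⊙ n2 = (X ⊼ Z) ⊙ ¬Z
At X=0, Y=0, Z=1: circuit gives 0, formula gives 0.
At X=0, Y=0, Z=0: circuit gives 1, formula gives 1.
Agrees on all 8 inputs.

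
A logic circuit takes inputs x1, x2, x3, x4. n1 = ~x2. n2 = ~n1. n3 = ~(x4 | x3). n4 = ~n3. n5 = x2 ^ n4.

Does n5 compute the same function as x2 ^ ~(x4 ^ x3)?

No

n3 = ~(x4 | x3)
n4 = ~n3 = ~(~(x4 | x3))
n5 = x2 ^ n4 = x2 ^ ~(~(x4 | x3))
At x1=0, x2=0, x3=0, x4=0: circuit gives 0, formula gives 1.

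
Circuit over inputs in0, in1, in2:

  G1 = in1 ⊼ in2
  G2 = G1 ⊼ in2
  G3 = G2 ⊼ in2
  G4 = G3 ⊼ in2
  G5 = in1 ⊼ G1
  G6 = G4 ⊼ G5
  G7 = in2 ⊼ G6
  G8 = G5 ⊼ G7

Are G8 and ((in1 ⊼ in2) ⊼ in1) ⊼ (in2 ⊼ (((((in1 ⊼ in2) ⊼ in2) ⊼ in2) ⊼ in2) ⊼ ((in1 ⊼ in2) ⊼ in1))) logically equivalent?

Yes

G1 = in1 ⊼ in2
G2 = G1 ⊼ in2 = (in1 ⊼ in2) ⊼ in2
G3 = G2 ⊼ in2 = ((in1 ⊼ in2) ⊼ in2) ⊼ in2
G4 = G3 ⊼ in2 = (((in1 ⊼ in2) ⊼ in2) ⊼ in2) ⊼ in2
G5 = in1 ⊼ G1 = in1 ⊼ (in1 ⊼ in2)
G6 = G4 ⊼ G5 = ((((in1 ⊼ in2) ⊼ in2) ⊼ in2) ⊼ in2) ⊼ (in1 ⊼ (in1 ⊼ in2))
G7 = in2 ⊼ G6 = in2 ⊼ (((((in1 ⊼ in2) ⊼ in2) ⊼ in2) ⊼ in2) ⊼ (in1 ⊼ (in1 ⊼ in2)))
G8 = G5 ⊼ G7 = (in1 ⊼ (in1 ⊼ in2)) ⊼ (in2 ⊼ (((((in1 ⊼ in2) ⊼ in2) ⊼ in2) ⊼ in2) ⊼ (in1 ⊼ (in1 ⊼ in2))))
At in0=0, in1=0, in2=0: circuit gives 0, formula gives 0.
At in0=0, in1=0, in2=1: circuit gives 1, formula gives 1.
Agrees on all 8 inputs.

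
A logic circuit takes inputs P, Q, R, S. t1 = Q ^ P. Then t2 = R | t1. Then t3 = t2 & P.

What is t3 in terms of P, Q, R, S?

t1 = Q ^ P
t2 = R | t1 = R | (Q ^ P)
t3 = t2 & P = (R | (Q ^ P)) & P

(R | (Q ^ P)) & P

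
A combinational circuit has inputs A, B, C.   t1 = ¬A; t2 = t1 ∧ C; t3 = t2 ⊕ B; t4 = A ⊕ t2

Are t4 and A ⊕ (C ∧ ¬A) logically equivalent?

Yes

t1 = ¬A
t2 = t1 ∧ C = ¬A ∧ C
t4 = A ⊕ t2 = A ⊕ (¬A ∧ C)
At A=0, B=0, C=0: circuit gives 0, formula gives 0.
At A=0, B=0, C=1: circuit gives 1, formula gives 1.
Agrees on all 8 inputs.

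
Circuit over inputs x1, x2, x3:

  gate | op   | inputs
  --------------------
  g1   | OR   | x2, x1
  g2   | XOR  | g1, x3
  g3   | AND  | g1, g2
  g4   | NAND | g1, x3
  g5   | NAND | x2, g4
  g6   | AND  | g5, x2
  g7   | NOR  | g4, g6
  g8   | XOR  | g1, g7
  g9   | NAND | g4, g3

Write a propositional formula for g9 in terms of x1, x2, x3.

g1 = x2 OR x1
g2 = g1 XOR x3 = (x2 OR x1) XOR x3
g3 = g1 AND g2 = (x2 OR x1) AND ((x2 OR x1) XOR x3)
g4 = g1 NAND x3 = (x2 OR x1) NAND x3
g9 = g4 NAND g3 = ((x2 OR x1) NAND x3) NAND ((x2 OR x1) AND ((x2 OR x1) XOR x3))

((x2 OR x1) NAND x3) NAND ((x2 OR x1) AND ((x2 OR x1) XOR x3))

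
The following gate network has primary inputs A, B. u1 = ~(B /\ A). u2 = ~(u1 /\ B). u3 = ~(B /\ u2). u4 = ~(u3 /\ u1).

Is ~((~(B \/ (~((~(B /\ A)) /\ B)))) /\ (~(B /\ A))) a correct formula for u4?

u1 = ~(B /\ A)
u2 = ~(u1 /\ B) = ~((~(B /\ A)) /\ B)
u3 = ~(B /\ u2) = ~(B /\ (~((~(B /\ A)) /\ B)))
u4 = ~(u3 /\ u1) = ~((~(B /\ (~((~(B /\ A)) /\ B)))) /\ (~(B /\ A)))
At A=0, B=0: circuit gives 0, formula gives 1.

No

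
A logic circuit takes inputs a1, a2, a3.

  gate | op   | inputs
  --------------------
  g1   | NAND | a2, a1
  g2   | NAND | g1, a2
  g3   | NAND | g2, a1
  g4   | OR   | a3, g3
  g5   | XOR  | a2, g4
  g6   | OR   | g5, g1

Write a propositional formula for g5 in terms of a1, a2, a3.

a2 XOR (a3 OR (((a2 NAND a1) NAND a2) NAND a1))

g1 = a2 NAND a1
g2 = g1 NAND a2 = (a2 NAND a1) NAND a2
g3 = g2 NAND a1 = ((a2 NAND a1) NAND a2) NAND a1
g4 = a3 OR g3 = a3 OR (((a2 NAND a1) NAND a2) NAND a1)
g5 = a2 XOR g4 = a2 XOR (a3 OR (((a2 NAND a1) NAND a2) NAND a1))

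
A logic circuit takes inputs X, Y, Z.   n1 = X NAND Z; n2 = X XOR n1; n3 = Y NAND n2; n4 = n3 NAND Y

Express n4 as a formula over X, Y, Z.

n1 = X NAND Z
n2 = X XOR n1 = X XOR (X NAND Z)
n3 = Y NAND n2 = Y NAND (X XOR (X NAND Z))
n4 = n3 NAND Y = (Y NAND (X XOR (X NAND Z))) NAND Y

(Y NAND (X XOR (X NAND Z))) NAND Y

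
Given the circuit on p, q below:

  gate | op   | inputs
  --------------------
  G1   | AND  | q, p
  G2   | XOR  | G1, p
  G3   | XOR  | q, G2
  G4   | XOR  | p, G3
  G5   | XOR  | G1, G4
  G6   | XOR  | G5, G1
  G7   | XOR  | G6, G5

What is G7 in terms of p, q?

G1 = q AND p
G2 = G1 XOR p = (q AND p) XOR p
G3 = q XOR G2 = q XOR ((q AND p) XOR p)
G4 = p XOR G3 = p XOR (q XOR ((q AND p) XOR p))
G5 = G1 XOR G4 = (q AND p) XOR (p XOR (q XOR ((q AND p) XOR p)))
G6 = G5 XOR G1 = ((q AND p) XOR (p XOR (q XOR ((q AND p) XOR p)))) XOR (q AND p)
G7 = G6 XOR G5 = (((q AND p) XOR (p XOR (q XOR ((q AND p) XOR p)))) XOR (q AND p)) XOR ((q AND p) XOR (p XOR (q XOR ((q AND p) XOR p))))

(((q AND p) XOR (p XOR (q XOR ((q AND p) XOR p)))) XOR (q AND p)) XOR ((q AND p) XOR (p XOR (q XOR ((q AND p) XOR p))))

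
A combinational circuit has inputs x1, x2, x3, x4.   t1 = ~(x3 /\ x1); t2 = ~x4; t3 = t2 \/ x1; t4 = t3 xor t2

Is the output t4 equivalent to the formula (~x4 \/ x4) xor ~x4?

t2 = ~x4
t3 = t2 \/ x1 = ~x4 \/ x1
t4 = t3 xor t2 = (~x4 \/ x1) xor ~x4
At x1=0, x2=0, x3=0, x4=1: circuit gives 0, formula gives 1.

No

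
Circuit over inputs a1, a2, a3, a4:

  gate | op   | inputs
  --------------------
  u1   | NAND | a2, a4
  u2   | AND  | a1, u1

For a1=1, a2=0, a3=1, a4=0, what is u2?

u1 = 0 NAND 0 = 1
u2 = 1 AND 1 = 1

1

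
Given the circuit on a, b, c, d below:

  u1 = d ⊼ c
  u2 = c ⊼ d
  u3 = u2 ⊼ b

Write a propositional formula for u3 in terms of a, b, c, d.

u2 = c ⊼ d
u3 = u2 ⊼ b = (c ⊼ d) ⊼ b

(c ⊼ d) ⊼ b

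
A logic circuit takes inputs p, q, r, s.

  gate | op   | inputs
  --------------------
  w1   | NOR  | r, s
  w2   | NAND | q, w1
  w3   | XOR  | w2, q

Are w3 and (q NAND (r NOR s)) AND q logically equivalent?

w1 = r NOR s
w2 = q NAND w1 = q NAND (r NOR s)
w3 = w2 XOR q = (q NAND (r NOR s)) XOR q
At p=0, q=0, r=0, s=0: circuit gives 1, formula gives 0.

No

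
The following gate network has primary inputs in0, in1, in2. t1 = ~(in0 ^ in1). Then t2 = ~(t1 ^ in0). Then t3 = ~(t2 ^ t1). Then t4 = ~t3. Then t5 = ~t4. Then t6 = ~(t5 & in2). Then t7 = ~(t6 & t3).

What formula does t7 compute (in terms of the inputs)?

~((~(~~(~((~((~(in0 ^ in1)) ^ in0)) ^ (~(in0 ^ in1)))) & in2)) & (~((~((~(in0 ^ in1)) ^ in0)) ^ (~(in0 ^ in1)))))

t1 = ~(in0 ^ in1)
t2 = ~(t1 ^ in0) = ~((~(in0 ^ in1)) ^ in0)
t3 = ~(t2 ^ t1) = ~((~((~(in0 ^ in1)) ^ in0)) ^ (~(in0 ^ in1)))
t4 = ~t3 = ~(~((~((~(in0 ^ in1)) ^ in0)) ^ (~(in0 ^ in1))))
t5 = ~t4 = ~~(~((~((~(in0 ^ in1)) ^ in0)) ^ (~(in0 ^ in1))))
t6 = ~(t5 & in2) = ~(~~(~((~((~(in0 ^ in1)) ^ in0)) ^ (~(in0 ^ in1)))) & in2)
t7 = ~(t6 & t3) = ~((~(~~(~((~((~(in0 ^ in1)) ^ in0)) ^ (~(in0 ^ in1)))) & in2)) & (~((~((~(in0 ^ in1)) ^ in0)) ^ (~(in0 ^ in1)))))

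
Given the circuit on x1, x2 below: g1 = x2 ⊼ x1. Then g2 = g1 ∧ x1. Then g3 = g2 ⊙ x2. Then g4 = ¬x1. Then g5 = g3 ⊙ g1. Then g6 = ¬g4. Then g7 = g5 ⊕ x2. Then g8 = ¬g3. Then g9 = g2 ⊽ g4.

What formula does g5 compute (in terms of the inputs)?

g1 = x2 ⊼ x1
g2 = g1 ∧ x1 = (x2 ⊼ x1) ∧ x1
g3 = g2 ⊙ x2 = ((x2 ⊼ x1) ∧ x1) ⊙ x2
g5 = g3 ⊙ g1 = (((x2 ⊼ x1) ∧ x1) ⊙ x2) ⊙ (x2 ⊼ x1)

(((x2 ⊼ x1) ∧ x1) ⊙ x2) ⊙ (x2 ⊼ x1)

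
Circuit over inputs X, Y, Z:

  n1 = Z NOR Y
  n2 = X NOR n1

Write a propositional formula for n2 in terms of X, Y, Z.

X NOR (Z NOR Y)

n1 = Z NOR Y
n2 = X NOR n1 = X NOR (Z NOR Y)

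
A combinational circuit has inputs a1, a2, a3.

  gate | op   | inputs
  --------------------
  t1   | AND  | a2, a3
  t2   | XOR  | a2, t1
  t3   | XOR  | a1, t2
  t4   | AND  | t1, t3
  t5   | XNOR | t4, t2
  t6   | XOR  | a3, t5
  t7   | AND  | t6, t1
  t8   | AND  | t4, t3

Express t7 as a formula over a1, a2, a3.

(a3 XOR (((a2 AND a3) AND (a1 XOR (a2 XOR (a2 AND a3)))) XNOR (a2 XOR (a2 AND a3)))) AND (a2 AND a3)

t1 = a2 AND a3
t2 = a2 XOR t1 = a2 XOR (a2 AND a3)
t3 = a1 XOR t2 = a1 XOR (a2 XOR (a2 AND a3))
t4 = t1 AND t3 = (a2 AND a3) AND (a1 XOR (a2 XOR (a2 AND a3)))
t5 = t4 XNOR t2 = ((a2 AND a3) AND (a1 XOR (a2 XOR (a2 AND a3)))) XNOR (a2 XOR (a2 AND a3))
t6 = a3 XOR t5 = a3 XOR (((a2 AND a3) AND (a1 XOR (a2 XOR (a2 AND a3)))) XNOR (a2 XOR (a2 AND a3)))
t7 = t6 AND t1 = (a3 XOR (((a2 AND a3) AND (a1 XOR (a2 XOR (a2 AND a3)))) XNOR (a2 XOR (a2 AND a3)))) AND (a2 AND a3)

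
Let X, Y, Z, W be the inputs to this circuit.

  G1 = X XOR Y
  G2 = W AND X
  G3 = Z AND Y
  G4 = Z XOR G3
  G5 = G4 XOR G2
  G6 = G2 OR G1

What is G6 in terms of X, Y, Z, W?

G1 = X XOR Y
G2 = W AND X
G6 = G2 OR G1 = (W AND X) OR (X XOR Y)

(W AND X) OR (X XOR Y)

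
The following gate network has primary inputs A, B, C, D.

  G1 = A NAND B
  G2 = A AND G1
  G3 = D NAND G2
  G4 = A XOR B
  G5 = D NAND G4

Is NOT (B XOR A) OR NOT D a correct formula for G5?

G4 = A XOR B
G5 = D NAND G4 = D NAND (A XOR B)
At A=0, B=1, C=0, D=1: circuit gives 0, formula gives 0.
At A=0, B=0, C=0, D=0: circuit gives 1, formula gives 1.
Agrees on all 16 inputs.

Yes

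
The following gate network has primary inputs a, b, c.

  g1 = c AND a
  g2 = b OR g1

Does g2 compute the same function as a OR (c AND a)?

g1 = c AND a
g2 = b OR g1 = b OR (c AND a)
At a=0, b=1, c=0: circuit gives 1, formula gives 0.

No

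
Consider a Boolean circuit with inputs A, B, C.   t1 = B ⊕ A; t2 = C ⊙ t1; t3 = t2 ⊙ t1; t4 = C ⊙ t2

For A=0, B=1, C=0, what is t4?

t1 = 1 ⊕ 0 = 1
t2 = 0 ⊙ 1 = 0
t4 = 0 ⊙ 0 = 1

1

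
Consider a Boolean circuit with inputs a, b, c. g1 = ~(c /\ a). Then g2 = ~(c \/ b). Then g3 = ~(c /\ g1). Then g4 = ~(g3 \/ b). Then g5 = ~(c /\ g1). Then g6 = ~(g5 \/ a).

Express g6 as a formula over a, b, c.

~((~(c /\ (~(c /\ a)))) \/ a)

g1 = ~(c /\ a)
g5 = ~(c /\ g1) = ~(c /\ (~(c /\ a)))
g6 = ~(g5 \/ a) = ~((~(c /\ (~(c /\ a)))) \/ a)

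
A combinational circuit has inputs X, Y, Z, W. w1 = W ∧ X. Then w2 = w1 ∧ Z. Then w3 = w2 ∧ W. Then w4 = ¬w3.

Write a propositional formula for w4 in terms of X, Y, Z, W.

w1 = W ∧ X
w2 = w1 ∧ Z = (W ∧ X) ∧ Z
w3 = w2 ∧ W = ((W ∧ X) ∧ Z) ∧ W
w4 = ¬w3 = ¬(((W ∧ X) ∧ Z) ∧ W)

¬(((W ∧ X) ∧ Z) ∧ W)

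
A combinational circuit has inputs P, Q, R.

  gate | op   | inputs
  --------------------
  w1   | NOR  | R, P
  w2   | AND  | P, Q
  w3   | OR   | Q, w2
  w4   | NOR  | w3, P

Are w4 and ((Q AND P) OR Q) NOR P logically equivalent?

w2 = P AND Q
w3 = Q OR w2 = Q OR (P AND Q)
w4 = w3 NOR P = (Q OR (P AND Q)) NOR P
At P=0, Q=1, R=0: circuit gives 0, formula gives 0.
At P=0, Q=0, R=0: circuit gives 1, formula gives 1.
Agrees on all 8 inputs.

Yes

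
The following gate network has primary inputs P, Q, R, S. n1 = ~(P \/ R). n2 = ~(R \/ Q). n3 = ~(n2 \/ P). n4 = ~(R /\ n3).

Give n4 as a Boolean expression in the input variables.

~(R /\ (~((~(R \/ Q)) \/ P)))

n2 = ~(R \/ Q)
n3 = ~(n2 \/ P) = ~((~(R \/ Q)) \/ P)
n4 = ~(R /\ n3) = ~(R /\ (~((~(R \/ Q)) \/ P)))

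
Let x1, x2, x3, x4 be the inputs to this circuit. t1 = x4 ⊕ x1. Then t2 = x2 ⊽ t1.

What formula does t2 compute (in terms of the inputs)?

t1 = x4 ⊕ x1
t2 = x2 ⊽ t1 = x2 ⊽ (x4 ⊕ x1)

x2 ⊽ (x4 ⊕ x1)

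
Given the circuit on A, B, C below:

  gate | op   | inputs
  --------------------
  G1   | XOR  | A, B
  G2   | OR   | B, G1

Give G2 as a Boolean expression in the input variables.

G1 = A XOR B
G2 = B OR G1 = B OR (A XOR B)

B OR (A XOR B)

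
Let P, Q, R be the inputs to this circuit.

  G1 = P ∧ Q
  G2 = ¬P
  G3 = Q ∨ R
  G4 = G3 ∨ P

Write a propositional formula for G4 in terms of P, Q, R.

G3 = Q ∨ R
G4 = G3 ∨ P = (Q ∨ R) ∨ P

(Q ∨ R) ∨ P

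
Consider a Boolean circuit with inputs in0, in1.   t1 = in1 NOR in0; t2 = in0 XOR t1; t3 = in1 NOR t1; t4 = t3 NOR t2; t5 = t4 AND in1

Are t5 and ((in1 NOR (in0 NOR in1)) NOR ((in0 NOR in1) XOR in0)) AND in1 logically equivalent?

Yes

t1 = in1 NOR in0
t2 = in0 XOR t1 = in0 XOR (in1 NOR in0)
t3 = in1 NOR t1 = in1 NOR (in1 NOR in0)
t4 = t3 NOR t2 = (in1 NOR (in1 NOR in0)) NOR (in0 XOR (in1 NOR in0))
t5 = t4 AND in1 = ((in1 NOR (in1 NOR in0)) NOR (in0 XOR (in1 NOR in0))) AND in1
At in0=0, in1=0: circuit gives 0, formula gives 0.
At in0=0, in1=1: circuit gives 1, formula gives 1.
Agrees on all 4 inputs.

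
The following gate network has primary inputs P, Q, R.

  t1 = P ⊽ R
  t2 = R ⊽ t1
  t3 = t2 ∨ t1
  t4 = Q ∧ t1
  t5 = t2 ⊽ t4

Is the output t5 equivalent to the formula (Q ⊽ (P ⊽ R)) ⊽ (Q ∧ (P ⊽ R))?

t1 = P ⊽ R
t2 = R ⊽ t1 = R ⊽ (P ⊽ R)
t4 = Q ∧ t1 = Q ∧ (P ⊽ R)
t5 = t2 ⊽ t4 = (R ⊽ (P ⊽ R)) ⊽ (Q ∧ (P ⊽ R))
At P=0, Q=0, R=1: circuit gives 1, formula gives 0.

No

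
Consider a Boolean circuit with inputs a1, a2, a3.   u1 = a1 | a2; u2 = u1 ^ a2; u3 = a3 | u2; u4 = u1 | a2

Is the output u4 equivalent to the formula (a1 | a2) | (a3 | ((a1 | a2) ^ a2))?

No

u1 = a1 | a2
u4 = u1 | a2 = (a1 | a2) | a2
At a1=0, a2=0, a3=1: circuit gives 0, formula gives 1.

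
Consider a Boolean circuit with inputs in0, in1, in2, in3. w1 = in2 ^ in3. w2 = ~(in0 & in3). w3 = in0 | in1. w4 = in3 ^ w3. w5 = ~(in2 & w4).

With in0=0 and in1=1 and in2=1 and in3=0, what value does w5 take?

0

w3 = 0 | 1 = 1
w4 = 0 ^ 1 = 1
w5 = ~(1 & 1) = 0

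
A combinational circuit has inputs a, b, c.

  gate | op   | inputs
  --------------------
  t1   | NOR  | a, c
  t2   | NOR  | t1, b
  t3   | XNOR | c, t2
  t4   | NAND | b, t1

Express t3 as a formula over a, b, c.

c XNOR ((a NOR c) NOR b)

t1 = a NOR c
t2 = t1 NOR b = (a NOR c) NOR b
t3 = c XNOR t2 = c XNOR ((a NOR c) NOR b)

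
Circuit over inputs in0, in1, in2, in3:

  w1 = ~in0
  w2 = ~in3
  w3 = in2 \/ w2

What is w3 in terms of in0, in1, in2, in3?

in2 \/ ~in3

w2 = ~in3
w3 = in2 \/ w2 = in2 \/ ~in3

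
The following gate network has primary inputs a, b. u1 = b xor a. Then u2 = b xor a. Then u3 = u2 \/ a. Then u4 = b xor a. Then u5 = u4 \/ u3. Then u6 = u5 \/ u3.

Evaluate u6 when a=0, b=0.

0

u2 = 0 xor 0 = 0
u3 = 0 \/ 0 = 0
u4 = 0 xor 0 = 0
u5 = 0 \/ 0 = 0
u6 = 0 \/ 0 = 0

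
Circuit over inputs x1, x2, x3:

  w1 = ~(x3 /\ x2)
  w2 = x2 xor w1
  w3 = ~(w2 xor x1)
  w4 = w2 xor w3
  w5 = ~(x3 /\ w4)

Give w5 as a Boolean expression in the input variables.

w1 = ~(x3 /\ x2)
w2 = x2 xor w1 = x2 xor (~(x3 /\ x2))
w3 = ~(w2 xor x1) = ~((x2 xor (~(x3 /\ x2))) xor x1)
w4 = w2 xor w3 = (x2 xor (~(x3 /\ x2))) xor (~((x2 xor (~(x3 /\ x2))) xor x1))
w5 = ~(x3 /\ w4) = ~(x3 /\ ((x2 xor (~(x3 /\ x2))) xor (~((x2 xor (~(x3 /\ x2))) xor x1))))

~(x3 /\ ((x2 xor (~(x3 /\ x2))) xor (~((x2 xor (~(x3 /\ x2))) xor x1))))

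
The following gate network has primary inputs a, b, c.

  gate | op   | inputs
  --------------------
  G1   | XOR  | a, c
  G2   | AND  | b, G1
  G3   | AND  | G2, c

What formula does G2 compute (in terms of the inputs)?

G1 = a XOR c
G2 = b AND G1 = b AND (a XOR c)

b AND (a XOR c)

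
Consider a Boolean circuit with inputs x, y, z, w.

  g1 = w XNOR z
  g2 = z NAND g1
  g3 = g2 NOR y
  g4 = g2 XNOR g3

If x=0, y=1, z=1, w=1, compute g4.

1

g1 = 1 XNOR 1 = 1
g2 = 1 NAND 1 = 0
g3 = 0 NOR 1 = 0
g4 = 0 XNOR 0 = 1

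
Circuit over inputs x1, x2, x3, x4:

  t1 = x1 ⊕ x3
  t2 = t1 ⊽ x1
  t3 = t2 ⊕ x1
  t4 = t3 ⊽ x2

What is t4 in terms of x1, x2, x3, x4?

t1 = x1 ⊕ x3
t2 = t1 ⊽ x1 = (x1 ⊕ x3) ⊽ x1
t3 = t2 ⊕ x1 = ((x1 ⊕ x3) ⊽ x1) ⊕ x1
t4 = t3 ⊽ x2 = (((x1 ⊕ x3) ⊽ x1) ⊕ x1) ⊽ x2

(((x1 ⊕ x3) ⊽ x1) ⊕ x1) ⊽ x2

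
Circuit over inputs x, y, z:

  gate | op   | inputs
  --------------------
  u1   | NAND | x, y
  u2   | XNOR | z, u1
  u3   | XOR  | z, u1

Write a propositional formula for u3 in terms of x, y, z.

u1 = x NAND y
u3 = z XOR u1 = z XOR (x NAND y)

z XOR (x NAND y)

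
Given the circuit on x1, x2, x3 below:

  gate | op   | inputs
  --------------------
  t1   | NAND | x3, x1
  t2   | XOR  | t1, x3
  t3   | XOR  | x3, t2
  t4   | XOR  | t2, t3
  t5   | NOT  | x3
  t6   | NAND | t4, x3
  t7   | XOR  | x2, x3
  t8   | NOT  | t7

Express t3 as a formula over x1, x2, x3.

t1 = x3 NAND x1
t2 = t1 XOR x3 = (x3 NAND x1) XOR x3
t3 = x3 XOR t2 = x3 XOR ((x3 NAND x1) XOR x3)

x3 XOR ((x3 NAND x1) XOR x3)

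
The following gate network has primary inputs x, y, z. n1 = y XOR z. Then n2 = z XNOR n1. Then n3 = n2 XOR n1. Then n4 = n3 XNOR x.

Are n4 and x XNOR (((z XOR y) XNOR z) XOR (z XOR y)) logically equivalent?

Yes

n1 = y XOR z
n2 = z XNOR n1 = z XNOR (y XOR z)
n3 = n2 XOR n1 = (z XNOR (y XOR z)) XOR (y XOR z)
n4 = n3 XNOR x = ((z XNOR (y XOR z)) XOR (y XOR z)) XNOR x
At x=0, y=0, z=0: circuit gives 0, formula gives 0.
At x=0, y=0, z=1: circuit gives 1, formula gives 1.
Agrees on all 8 inputs.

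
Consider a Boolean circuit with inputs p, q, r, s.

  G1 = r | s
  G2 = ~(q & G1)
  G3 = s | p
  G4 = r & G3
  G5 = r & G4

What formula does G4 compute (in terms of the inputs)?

r & (s | p)

G3 = s | p
G4 = r & G3 = r & (s | p)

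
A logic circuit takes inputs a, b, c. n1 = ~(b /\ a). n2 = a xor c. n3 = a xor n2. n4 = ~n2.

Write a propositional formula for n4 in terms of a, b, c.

n2 = a xor c
n4 = ~n2 = ~(a xor c)

~(a xor c)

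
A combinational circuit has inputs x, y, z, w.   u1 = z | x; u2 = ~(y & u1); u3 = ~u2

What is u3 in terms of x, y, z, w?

~(~(y & (z | x)))

u1 = z | x
u2 = ~(y & u1) = ~(y & (z | x))
u3 = ~u2 = ~(~(y & (z | x)))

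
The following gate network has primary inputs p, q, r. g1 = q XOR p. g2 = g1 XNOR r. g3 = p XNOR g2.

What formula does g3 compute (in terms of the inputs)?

g1 = q XOR p
g2 = g1 XNOR r = (q XOR p) XNOR r
g3 = p XNOR g2 = p XNOR ((q XOR p) XNOR r)

p XNOR ((q XOR p) XNOR r)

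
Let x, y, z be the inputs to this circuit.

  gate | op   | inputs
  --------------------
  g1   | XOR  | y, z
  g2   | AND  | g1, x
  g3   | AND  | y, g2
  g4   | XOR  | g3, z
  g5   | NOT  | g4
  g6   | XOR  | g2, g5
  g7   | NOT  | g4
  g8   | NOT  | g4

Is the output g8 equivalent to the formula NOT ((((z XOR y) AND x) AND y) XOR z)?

g1 = y XOR z
g2 = g1 AND x = (y XOR z) AND x
g3 = y AND g2 = y AND ((y XOR z) AND x)
g4 = g3 XOR z = (y AND ((y XOR z) AND x)) XOR z
g8 = NOT g4 = NOT ((y AND ((y XOR z) AND x)) XOR z)
At x=0, y=0, z=1: circuit gives 0, formula gives 0.
At x=0, y=0, z=0: circuit gives 1, formula gives 1.
Agrees on all 8 inputs.

Yes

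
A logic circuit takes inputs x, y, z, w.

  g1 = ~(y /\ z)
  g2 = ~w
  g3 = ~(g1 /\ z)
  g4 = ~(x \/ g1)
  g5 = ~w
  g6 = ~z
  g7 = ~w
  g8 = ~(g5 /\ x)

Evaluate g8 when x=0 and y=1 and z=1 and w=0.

1

g5 = ~0 = 1
g8 = ~(1 /\ 0) = 1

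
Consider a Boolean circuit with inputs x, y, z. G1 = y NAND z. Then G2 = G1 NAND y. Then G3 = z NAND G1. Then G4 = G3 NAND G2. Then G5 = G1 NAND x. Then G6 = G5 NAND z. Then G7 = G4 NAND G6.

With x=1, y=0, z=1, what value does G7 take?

G1 = 0 NAND 1 = 1
G2 = 1 NAND 0 = 1
G3 = 1 NAND 1 = 0
G4 = 0 NAND 1 = 1
G5 = 1 NAND 1 = 0
G6 = 0 NAND 1 = 1
G7 = 1 NAND 1 = 0

0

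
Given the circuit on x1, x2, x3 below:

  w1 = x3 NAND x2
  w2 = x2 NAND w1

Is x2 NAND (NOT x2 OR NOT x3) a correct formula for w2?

w1 = x3 NAND x2
w2 = x2 NAND w1 = x2 NAND (x3 NAND x2)
At x1=0, x2=1, x3=0: circuit gives 0, formula gives 0.
At x1=0, x2=0, x3=0: circuit gives 1, formula gives 1.
Agrees on all 8 inputs.

Yes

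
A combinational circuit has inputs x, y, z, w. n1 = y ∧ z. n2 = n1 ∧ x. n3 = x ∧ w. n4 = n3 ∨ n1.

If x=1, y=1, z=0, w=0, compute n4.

0

n1 = 1 ∧ 0 = 0
n3 = 1 ∧ 0 = 0
n4 = 0 ∨ 0 = 0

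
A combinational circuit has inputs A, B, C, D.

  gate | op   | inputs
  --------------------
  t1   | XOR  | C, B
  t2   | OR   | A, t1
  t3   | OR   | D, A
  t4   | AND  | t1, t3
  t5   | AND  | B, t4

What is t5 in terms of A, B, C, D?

t1 = C XOR B
t3 = D OR A
t4 = t1 AND t3 = (C XOR B) AND (D OR A)
t5 = B AND t4 = B AND ((C XOR B) AND (D OR A))

B AND ((C XOR B) AND (D OR A))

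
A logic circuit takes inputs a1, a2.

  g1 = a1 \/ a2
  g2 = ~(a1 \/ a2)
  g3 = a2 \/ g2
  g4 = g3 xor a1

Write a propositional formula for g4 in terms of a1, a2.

g2 = ~(a1 \/ a2)
g3 = a2 \/ g2 = a2 \/ (~(a1 \/ a2))
g4 = g3 xor a1 = (a2 \/ (~(a1 \/ a2))) xor a1

(a2 \/ (~(a1 \/ a2))) xor a1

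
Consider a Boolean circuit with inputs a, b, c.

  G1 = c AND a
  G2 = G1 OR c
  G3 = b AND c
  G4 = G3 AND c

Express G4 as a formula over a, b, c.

G3 = b AND c
G4 = G3 AND c = (b AND c) AND c

(b AND c) AND c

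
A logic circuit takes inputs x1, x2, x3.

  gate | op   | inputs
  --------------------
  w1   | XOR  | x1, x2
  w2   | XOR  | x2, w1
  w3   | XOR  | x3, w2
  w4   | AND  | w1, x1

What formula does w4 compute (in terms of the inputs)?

w1 = x1 XOR x2
w4 = w1 AND x1 = (x1 XOR x2) AND x1

(x1 XOR x2) AND x1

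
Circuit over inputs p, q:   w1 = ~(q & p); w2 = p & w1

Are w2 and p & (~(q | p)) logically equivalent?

w1 = ~(q & p)
w2 = p & w1 = p & (~(q & p))
At p=1, q=0: circuit gives 1, formula gives 0.

No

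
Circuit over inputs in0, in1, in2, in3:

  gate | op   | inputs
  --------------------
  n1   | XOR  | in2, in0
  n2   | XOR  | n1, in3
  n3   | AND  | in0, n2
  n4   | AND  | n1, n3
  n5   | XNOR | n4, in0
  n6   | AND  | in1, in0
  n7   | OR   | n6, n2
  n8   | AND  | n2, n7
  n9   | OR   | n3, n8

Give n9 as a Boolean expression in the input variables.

n1 = in2 XOR in0
n2 = n1 XOR in3 = (in2 XOR in0) XOR in3
n3 = in0 AND n2 = in0 AND ((in2 XOR in0) XOR in3)
n6 = in1 AND in0
n7 = n6 OR n2 = (in1 AND in0) OR ((in2 XOR in0) XOR in3)
n8 = n2 AND n7 = ((in2 XOR in0) XOR in3) AND ((in1 AND in0) OR ((in2 XOR in0) XOR in3))
n9 = n3 OR n8 = (in0 AND ((in2 XOR in0) XOR in3)) OR (((in2 XOR in0) XOR in3) AND ((in1 AND in0) OR ((in2 XOR in0) XOR in3)))

(in0 AND ((in2 XOR in0) XOR in3)) OR (((in2 XOR in0) XOR in3) AND ((in1 AND in0) OR ((in2 XOR in0) XOR in3)))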